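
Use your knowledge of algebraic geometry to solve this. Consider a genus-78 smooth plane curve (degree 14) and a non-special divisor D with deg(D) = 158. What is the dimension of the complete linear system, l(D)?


First, compute the genus of a smooth plane curve of degree 14:
g = (d-1)(d-2)/2 = (14-1)(14-2)/2 = 78
For a non-special divisor D (i.e., h^1(D) = 0), Riemann-Roch gives:
l(D) = deg(D) - g + 1
Since deg(D) = 158 >= 2g - 1 = 155, D is non-special.
l(D) = 158 - 78 + 1 = 81

81


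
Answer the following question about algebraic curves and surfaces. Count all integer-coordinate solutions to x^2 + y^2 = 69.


Systematically check integer values of x where x^2 <= 69.
For each valid x, check if 69 - x^2 is a perfect square.
Total integer solutions found: 0

0


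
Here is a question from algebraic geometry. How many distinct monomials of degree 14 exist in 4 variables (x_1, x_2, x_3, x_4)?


The number of degree-14 monomials in 4 variables is C(d+n-1, n-1).
= C(14+4-1, 4-1) = C(17, 3)
= 680

680


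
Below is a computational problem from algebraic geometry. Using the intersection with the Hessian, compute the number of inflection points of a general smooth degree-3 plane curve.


For a general smooth plane curve C of degree d, the inflection points are
the intersection of C with its Hessian curve, which has degree 3(d-2).
By Bezout, the total intersection number is d * 3(d-2) = 3 * 3 = 9.
For a general curve every flex is ordinary, so each contributes
multiplicity 1 to C·Hess(C), and the number of distinct inflection
points is 3d(d-2).
Inflection points = 3*3*(3-2) = 3*3*1 = 9

9


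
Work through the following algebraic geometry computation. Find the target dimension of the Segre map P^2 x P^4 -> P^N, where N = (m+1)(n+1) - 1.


The Segre embedding maps P^m x P^n into P^N via
all products of coordinates from each factor.
N = (m+1)(n+1) - 1
N = (2+1)(4+1) - 1
N = 3*5 - 1
N = 15 - 1 = 14

14


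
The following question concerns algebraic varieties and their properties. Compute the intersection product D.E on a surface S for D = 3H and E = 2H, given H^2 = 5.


Using bilinearity of the intersection pairing on a surface S:
(aH).(bH) = ab * (H.H)
We have H^2 = 5.
D.E = (3H).(2H) = 3*2*5
= 6*5
= 30

30


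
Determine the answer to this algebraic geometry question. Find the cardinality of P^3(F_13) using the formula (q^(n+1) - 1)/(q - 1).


P^3(F_13) has (q^(n+1) - 1)/(q - 1) points.
= 13^3 + 13^2 + 13^1 + 13^0
= 2197 + 169 + 13 + 1
= 2380

2380


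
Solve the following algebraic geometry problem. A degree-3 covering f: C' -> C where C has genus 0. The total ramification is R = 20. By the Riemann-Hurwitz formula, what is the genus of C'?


Riemann-Hurwitz formula: 2g' - 2 = d(2g - 2) + R
Given: d = 3, g = 0, R = 20
2g' - 2 = 3*(2*0 - 2) + 20
2g' - 2 = 3*(-2) + 20
2g' - 2 = -6 + 20 = 14
2g' = 16
g' = 8

8


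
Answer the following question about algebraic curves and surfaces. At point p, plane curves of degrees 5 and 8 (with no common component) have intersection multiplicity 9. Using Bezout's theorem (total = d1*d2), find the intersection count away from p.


By Bezout's theorem, the total intersection number is d1 * d2.
Total = 5 * 8 = 40
Intersection multiplicity at p = 9
Remaining intersections = 40 - 9 = 31

31


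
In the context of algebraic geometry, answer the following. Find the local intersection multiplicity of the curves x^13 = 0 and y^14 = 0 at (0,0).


The intersection multiplicity of V(x^a) and V(y^b) at the origin is:
I(O; V(x^13), V(y^14)) = dim_k(k[x,y]/(x^13, y^14))
A basis for k[x,y]/(x^13, y^14) is the set of monomials x^i * y^j
where 0 <= i < 13 and 0 <= j < 14.
The number of such monomials is 13 * 14 = 182

182


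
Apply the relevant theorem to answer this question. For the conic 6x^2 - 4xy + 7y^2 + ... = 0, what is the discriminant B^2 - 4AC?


The discriminant of a conic Ax^2 + Bxy + Cy^2 + ... = 0 is B^2 - 4AC.
B^2 = (-4)^2 = 16
4AC = 4*6*7 = 168
Discriminant = 16 - 168 = -152

-152


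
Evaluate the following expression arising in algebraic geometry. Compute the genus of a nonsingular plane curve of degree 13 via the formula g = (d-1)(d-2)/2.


Using the genus formula for smooth plane curves:
g = (d-1)(d-2)/2
g = (13-1)(13-2)/2
g = 12*11/2
g = 132/2 = 66

66


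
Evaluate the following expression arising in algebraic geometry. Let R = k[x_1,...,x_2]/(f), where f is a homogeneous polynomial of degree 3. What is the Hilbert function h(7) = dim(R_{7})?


For R = k[x_1,...,x_n]/(f) with f homogeneous of degree e:
The Hilbert series is (1 - t^e)/(1 - t)^n.
So h(d) = C(d+n-1, n-1) - C(d-e+n-1, n-1) for d >= e.
With n=2, e=3, d=7:
C(7+2-1, 2-1) = C(8, 1) = 8
C(7-3+2-1, 2-1) = C(5, 1) = 5
h(7) = 8 - 5 = 3

3


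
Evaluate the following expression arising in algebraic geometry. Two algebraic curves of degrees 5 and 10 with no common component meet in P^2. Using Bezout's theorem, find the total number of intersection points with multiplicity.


Bezout's theorem states the intersection count equals the product of degrees.
Intersection count = 5 * 10 = 50

50


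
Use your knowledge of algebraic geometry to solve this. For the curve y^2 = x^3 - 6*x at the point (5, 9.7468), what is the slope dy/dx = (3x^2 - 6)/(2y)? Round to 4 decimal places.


Using implicit differentiation of y^2 = x^3 - 6*x:
2y * dy/dx = 3x^2 - 6
dy/dx = (3x^2 - 6)/(2y)
Numerator: 3*5^2 - 6 = 69
Denominator: 2*9.7468 = 19.4936
dy/dx = 69/19.4936 = 3.5396

3.5396


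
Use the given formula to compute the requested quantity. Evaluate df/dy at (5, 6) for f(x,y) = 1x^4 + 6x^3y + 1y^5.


df/dy = 6*x^3 + 5*1*y^4
At (5,6): 6*5^3 + 5*1*6^4
= 750 + 6480
= 7230

7230


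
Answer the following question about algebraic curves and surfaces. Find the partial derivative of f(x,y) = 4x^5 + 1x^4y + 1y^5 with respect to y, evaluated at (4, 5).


df/dy = 1*x^4 + 5*1*y^4
At (4,5): 1*4^4 + 5*1*5^4
= 256 + 3125
= 3381

3381


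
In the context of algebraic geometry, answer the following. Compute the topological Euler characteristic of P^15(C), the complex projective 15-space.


The complex projective space P^15 has one cell in each even real dimension 0, 2, ..., 30.
The cohomology groups are H^{2k}(P^15) = Z for k = 0,...,15, and 0 otherwise.
Euler characteristic = sum of Betti numbers = 1 per even-dimensional cohomology group.
chi(P^15) = 15 + 1 = 16

16


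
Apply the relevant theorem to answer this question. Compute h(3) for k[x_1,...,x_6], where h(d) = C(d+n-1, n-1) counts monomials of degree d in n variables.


The Hilbert function for the polynomial ring in 6 variables is:
h(d) = C(d+n-1, n-1)
h(3) = C(3+6-1, 6-1) = C(8, 5)
= 8! / (5! * 3!)
= 56

56


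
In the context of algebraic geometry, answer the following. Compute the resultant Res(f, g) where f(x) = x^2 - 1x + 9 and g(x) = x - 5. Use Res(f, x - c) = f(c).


For Res(f, x - c), we evaluate f at x = c.
f(5) = 5^2 - 1*5 + 9
= 25 - 5 + 9
= 20 + 9 = 29
Res(f, g) = 29

29


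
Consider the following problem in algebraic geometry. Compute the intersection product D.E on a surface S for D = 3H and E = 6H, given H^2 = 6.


Using bilinearity of the intersection pairing on a surface S:
(aH).(bH) = ab * (H.H)
We have H^2 = 6.
D.E = (3H).(6H) = 3*6*6
= 18*6
= 108

108


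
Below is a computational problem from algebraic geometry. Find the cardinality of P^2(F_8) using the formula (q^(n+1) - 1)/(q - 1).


P^2(F_8) has (q^(n+1) - 1)/(q - 1) points.
= 8^2 + 8^1 + 8^0
= 64 + 8 + 1
= 73

73


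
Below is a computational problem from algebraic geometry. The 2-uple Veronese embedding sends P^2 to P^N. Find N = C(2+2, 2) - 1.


The Veronese embedding v_d: P^n -> P^N maps each point to all
degree-d monomials in n+1 homogeneous coordinates.
N = C(n+d, d) - 1
N = C(2+2, 2) - 1
N = C(4, 2) - 1
C(4, 2) = 6
N = 6 - 1 = 5

5


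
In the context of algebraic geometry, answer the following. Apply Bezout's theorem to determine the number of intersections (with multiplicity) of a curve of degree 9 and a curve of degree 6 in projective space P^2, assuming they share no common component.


Bezout's theorem states the intersection count equals the product of degrees.
Intersection count = 9 * 6 = 54

54


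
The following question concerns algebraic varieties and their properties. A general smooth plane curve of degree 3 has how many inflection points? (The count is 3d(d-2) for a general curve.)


For a general smooth plane curve C of degree d, the inflection points are
the intersection of C with its Hessian curve, which has degree 3(d-2).
By Bezout, the total intersection number is d * 3(d-2) = 3 * 3 = 9.
For a general curve every flex is ordinary, so each contributes
multiplicity 1 to C·Hess(C), and the number of distinct inflection
points is 3d(d-2).
Inflection points = 3*3*(3-2) = 3*3*1 = 9

9


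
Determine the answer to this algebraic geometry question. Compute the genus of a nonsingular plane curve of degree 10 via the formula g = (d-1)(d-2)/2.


Using the genus formula for smooth plane curves:
g = (d-1)(d-2)/2
g = (10-1)(10-2)/2
g = 9*8/2
g = 72/2 = 36

36


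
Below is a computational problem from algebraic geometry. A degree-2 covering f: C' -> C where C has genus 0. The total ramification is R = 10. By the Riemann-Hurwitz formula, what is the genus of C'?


Riemann-Hurwitz formula: 2g' - 2 = d(2g - 2) + R
Given: d = 2, g = 0, R = 10
2g' - 2 = 2*(2*0 - 2) + 10
2g' - 2 = 2*(-2) + 10
2g' - 2 = -4 + 10 = 6
2g' = 8
g' = 4

4


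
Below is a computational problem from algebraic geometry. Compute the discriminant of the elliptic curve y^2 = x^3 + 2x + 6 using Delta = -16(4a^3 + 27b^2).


Compute each component:
4a^3 = 4*2^3 = 4*8 = 32
27b^2 = 27*6^2 = 27*36 = 972
4a^3 + 27b^2 = 32 + 972 = 1004
Delta = -16*1004 = -16064

-16064


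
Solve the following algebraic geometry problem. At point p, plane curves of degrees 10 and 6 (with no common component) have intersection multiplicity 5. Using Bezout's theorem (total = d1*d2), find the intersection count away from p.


By Bezout's theorem, the total intersection number is d1 * d2.
Total = 10 * 6 = 60
Intersection multiplicity at p = 5
Remaining intersections = 60 - 5 = 55

55


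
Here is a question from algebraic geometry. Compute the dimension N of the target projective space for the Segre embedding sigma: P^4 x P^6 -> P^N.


The Segre embedding maps P^m x P^n into P^N via
all products of coordinates from each factor.
N = (m+1)(n+1) - 1
N = (4+1)(6+1) - 1
N = 5*7 - 1
N = 35 - 1 = 34

34


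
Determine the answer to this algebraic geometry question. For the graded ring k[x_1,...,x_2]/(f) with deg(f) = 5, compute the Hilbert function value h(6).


For R = k[x_1,...,x_n]/(f) with f homogeneous of degree e:
The Hilbert series is (1 - t^e)/(1 - t)^n.
So h(d) = C(d+n-1, n-1) - C(d-e+n-1, n-1) for d >= e.
With n=2, e=5, d=6:
C(6+2-1, 2-1) = C(7, 1) = 7
C(6-5+2-1, 2-1) = C(2, 1) = 2
h(6) = 7 - 2 = 5

5


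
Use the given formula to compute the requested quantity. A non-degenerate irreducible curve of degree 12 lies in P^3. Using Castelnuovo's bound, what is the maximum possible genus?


Castelnuovo's bound: write d - 1 = m(r-1) + epsilon with 0 <= epsilon < r-1.
d - 1 = 12 - 1 = 11
r - 1 = 3 - 1 = 2
11 = 5*2 + 1, so m = 5, epsilon = 1
pi(d, r) = m(m-1)(r-1)/2 + m*epsilon
= 5*4*2/2 + 5*1
= 40/2 + 5
= 20 + 5 = 25

25


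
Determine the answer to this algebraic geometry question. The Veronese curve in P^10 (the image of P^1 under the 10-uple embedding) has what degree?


The rational normal curve in P^10 is the image of P^1 under the 10-uple Veronese.
A general hyperplane in P^10 pulls back to a degree-10 form on P^1, which has 10 zeros,
so the curve meets a general hyperplane in 10 points. Degree = 10.

10


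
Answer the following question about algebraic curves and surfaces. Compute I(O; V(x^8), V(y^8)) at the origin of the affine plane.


The intersection multiplicity of V(x^a) and V(y^b) at the origin is:
I(O; V(x^8), V(y^8)) = dim_k(k[x,y]/(x^8, y^8))
A basis for k[x,y]/(x^8, y^8) is the set of monomials x^i * y^j
where 0 <= i < 8 and 0 <= j < 8.
The number of such monomials is 8 * 8 = 64

64


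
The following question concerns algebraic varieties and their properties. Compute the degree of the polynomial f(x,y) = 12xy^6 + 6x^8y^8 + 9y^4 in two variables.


Examine each term for its total degree (sum of exponents).
  Term '12xy^6' has total degree 1+6 = 7.
  Term '6x^8y^8' has total degree 8+8 = 16.
  Term '9y^4' has total degree 0+4 = 4.
The maximum total degree among all terms is 16.

16


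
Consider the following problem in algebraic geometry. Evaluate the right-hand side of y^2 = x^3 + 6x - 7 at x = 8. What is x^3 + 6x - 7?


Compute x^3 + 6x - 7 at x = 8:
x^3 = 8^3 = 512
6*x = 6*8 = 48
Sum: 512 + 48 - 7 = 553

553


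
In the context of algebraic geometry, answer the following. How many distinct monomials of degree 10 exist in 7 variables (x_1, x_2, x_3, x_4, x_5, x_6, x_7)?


The number of degree-10 monomials in 7 variables is C(d+n-1, n-1).
= C(10+7-1, 7-1) = C(16, 6)
= 8008

8008


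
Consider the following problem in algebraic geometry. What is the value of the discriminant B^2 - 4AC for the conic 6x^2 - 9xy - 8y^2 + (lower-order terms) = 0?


The discriminant of a conic Ax^2 + Bxy + Cy^2 + ... = 0 is B^2 - 4AC.
B^2 = (-9)^2 = 81
4AC = 4*6*(-8) = -192
Discriminant = 81 + 192 = 273

273


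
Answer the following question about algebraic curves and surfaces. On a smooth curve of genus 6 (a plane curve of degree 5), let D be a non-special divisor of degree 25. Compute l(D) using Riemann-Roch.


First, compute the genus of a smooth plane curve of degree 5:
g = (d-1)(d-2)/2 = (5-1)(5-2)/2 = 6
For a non-special divisor D (i.e., h^1(D) = 0), Riemann-Roch gives:
l(D) = deg(D) - g + 1
Since deg(D) = 25 >= 2g - 1 = 11, D is non-special.
l(D) = 25 - 6 + 1 = 20

20


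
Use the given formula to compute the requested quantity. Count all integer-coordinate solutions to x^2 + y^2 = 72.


Systematically check integer values of x where x^2 <= 72.
For each valid x, check if 72 - x^2 is a perfect square.
x=6: 72 - 36 = 36, sqrt = 6 (valid)
Total integer solutions found: 4

4


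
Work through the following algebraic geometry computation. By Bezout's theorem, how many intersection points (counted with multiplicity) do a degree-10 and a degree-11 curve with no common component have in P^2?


Bezout's theorem states the intersection count equals the product of degrees.
Intersection count = 10 * 11 = 110

110


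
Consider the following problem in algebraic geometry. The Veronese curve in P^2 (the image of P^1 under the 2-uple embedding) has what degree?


The rational normal curve in P^2 is the image of P^1 under the 2-uple Veronese.
A general hyperplane in P^2 pulls back to a degree-2 form on P^1, which has 2 zeros,
so the curve meets a general hyperplane in 2 points. Degree = 2.

2


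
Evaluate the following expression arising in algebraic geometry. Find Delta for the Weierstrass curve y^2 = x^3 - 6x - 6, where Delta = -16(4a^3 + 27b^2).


Compute each component:
4a^3 = 4*(-6)^3 = 4*(-216) = -864
27b^2 = 27*(-6)^2 = 27*36 = 972
4a^3 + 27b^2 = -864 + 972 = 108
Delta = -16*108 = -1728

-1728


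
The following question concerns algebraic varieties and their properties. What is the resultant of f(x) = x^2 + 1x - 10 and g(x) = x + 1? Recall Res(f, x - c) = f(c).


For Res(f, x - c), we evaluate f at x = c.
f(-1) = (-1)^2 + 1*(-1) - 10
= 1 - 1 - 10
= 0 - 10 = -10
Res(f, g) = -10

-10


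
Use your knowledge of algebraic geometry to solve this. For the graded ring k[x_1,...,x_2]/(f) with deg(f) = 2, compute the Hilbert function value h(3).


For R = k[x_1,...,x_n]/(f) with f homogeneous of degree e:
The Hilbert series is (1 - t^e)/(1 - t)^n.
So h(d) = C(d+n-1, n-1) - C(d-e+n-1, n-1) for d >= e.
With n=2, e=2, d=3:
C(3+2-1, 2-1) = C(4, 1) = 4
C(3-2+2-1, 2-1) = C(2, 1) = 2
h(3) = 4 - 2 = 2

2


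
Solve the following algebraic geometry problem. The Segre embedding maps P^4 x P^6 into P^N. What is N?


The Segre embedding maps P^m x P^n into P^N via
all products of coordinates from each factor.
N = (m+1)(n+1) - 1
N = (4+1)(6+1) - 1
N = 5*7 - 1
N = 35 - 1 = 34

34


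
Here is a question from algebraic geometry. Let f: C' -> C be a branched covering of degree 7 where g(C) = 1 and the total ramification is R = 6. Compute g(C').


Riemann-Hurwitz formula: 2g' - 2 = d(2g - 2) + R
Given: d = 7, g = 1, R = 6
2g' - 2 = 7*(2*1 - 2) + 6
2g' - 2 = 7*0 + 6
2g' - 2 = 0 + 6 = 6
2g' = 8
g' = 4

4


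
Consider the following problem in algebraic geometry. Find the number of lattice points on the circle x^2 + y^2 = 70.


Systematically check integer values of x where x^2 <= 70.
For each valid x, check if 70 - x^2 is a perfect square.
Total integer solutions found: 0

0


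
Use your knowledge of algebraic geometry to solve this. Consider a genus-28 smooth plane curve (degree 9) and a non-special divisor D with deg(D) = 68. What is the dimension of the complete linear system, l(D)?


First, compute the genus of a smooth plane curve of degree 9:
g = (d-1)(d-2)/2 = (9-1)(9-2)/2 = 28
For a non-special divisor D (i.e., h^1(D) = 0), Riemann-Roch gives:
l(D) = deg(D) - g + 1
Since deg(D) = 68 >= 2g - 1 = 55, D is non-special.
l(D) = 68 - 28 + 1 = 41

41


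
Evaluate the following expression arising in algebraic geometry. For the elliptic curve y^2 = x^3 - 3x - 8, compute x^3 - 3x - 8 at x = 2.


Compute x^3 - 3x - 8 at x = 2:
x^3 = 2^3 = 8
(-3)*x = (-3)*2 = -6
Sum: 8 - 6 - 8 = -6

-6


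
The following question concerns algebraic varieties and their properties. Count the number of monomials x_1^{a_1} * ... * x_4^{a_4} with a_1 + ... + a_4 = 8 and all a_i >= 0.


The number of degree-8 monomials in 4 variables is C(d+n-1, n-1).
= C(8+4-1, 4-1) = C(11, 3)
= 165

165


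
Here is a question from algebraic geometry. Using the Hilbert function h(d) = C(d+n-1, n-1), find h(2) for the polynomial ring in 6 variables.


The Hilbert function for the polynomial ring in 6 variables is:
h(d) = C(d+n-1, n-1)
h(2) = C(2+6-1, 6-1) = C(7, 5)
= 7! / (5! * 2!)
= 21

21


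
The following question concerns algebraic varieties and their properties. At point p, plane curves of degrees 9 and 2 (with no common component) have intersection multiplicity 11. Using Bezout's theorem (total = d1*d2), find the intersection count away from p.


By Bezout's theorem, the total intersection number is d1 * d2.
Total = 9 * 2 = 18
Intersection multiplicity at p = 11
Remaining intersections = 18 - 11 = 7

7


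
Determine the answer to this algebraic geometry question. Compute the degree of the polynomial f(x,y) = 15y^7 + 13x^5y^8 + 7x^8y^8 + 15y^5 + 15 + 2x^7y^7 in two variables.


Examine each term for its total degree (sum of exponents).
  Term '15y^7' has total degree 0+7 = 7.
  Term '13x^5y^8' has total degree 5+8 = 13.
  Term '7x^8y^8' has total degree 8+8 = 16.
  Term '15y^5' has total degree 0+5 = 5.
  Term '15' has total degree 0+0 = 0.
  Term '2x^7y^7' has total degree 7+7 = 14.
The maximum total degree among all terms is 16.

16


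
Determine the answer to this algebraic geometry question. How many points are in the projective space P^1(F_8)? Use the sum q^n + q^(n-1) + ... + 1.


P^1(F_8) has (q^(n+1) - 1)/(q - 1) points.
= 8^1 + 8^0
= 8 + 1
= 9

9


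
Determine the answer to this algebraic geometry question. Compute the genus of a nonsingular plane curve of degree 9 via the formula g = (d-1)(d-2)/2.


Using the genus formula for smooth plane curves:
g = (d-1)(d-2)/2
g = (9-1)(9-2)/2
g = 8*7/2
g = 56/2 = 28

28


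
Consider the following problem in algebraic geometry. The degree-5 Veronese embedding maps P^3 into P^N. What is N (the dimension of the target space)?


The Veronese embedding v_d: P^n -> P^N maps each point to all
degree-d monomials in n+1 homogeneous coordinates.
N = C(n+d, d) - 1
N = C(3+5, 5) - 1
N = C(8, 5) - 1
C(8, 5) = 56
N = 56 - 1 = 55

55


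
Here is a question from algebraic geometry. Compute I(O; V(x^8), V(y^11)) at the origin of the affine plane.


The intersection multiplicity of V(x^a) and V(y^b) at the origin is:
I(O; V(x^8), V(y^11)) = dim_k(k[x,y]/(x^8, y^11))
A basis for k[x,y]/(x^8, y^11) is the set of monomials x^i * y^j
where 0 <= i < 8 and 0 <= j < 11.
The number of such monomials is 8 * 11 = 88

88


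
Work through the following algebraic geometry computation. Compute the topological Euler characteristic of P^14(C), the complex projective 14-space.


The complex projective space P^14 has one cell in each even real dimension 0, 2, ..., 28.
The cohomology groups are H^{2k}(P^14) = Z for k = 0,...,14, and 0 otherwise.
Euler characteristic = sum of Betti numbers = 1 per even-dimensional cohomology group.
chi(P^14) = 14 + 1 = 15

15


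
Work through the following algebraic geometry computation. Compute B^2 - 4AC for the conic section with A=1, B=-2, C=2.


The discriminant of a conic Ax^2 + Bxy + Cy^2 + ... = 0 is B^2 - 4AC.
B^2 = (-2)^2 = 4
4AC = 4*1*2 = 8
Discriminant = 4 - 8 = -4

-4


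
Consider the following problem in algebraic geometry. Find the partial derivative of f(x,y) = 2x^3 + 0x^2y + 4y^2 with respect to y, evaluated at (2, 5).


df/dy = 0*x^2 + 2*4*y^1
At (2,5): 0*2^2 + 2*4*5^1
= 0 + 40
= 40

40


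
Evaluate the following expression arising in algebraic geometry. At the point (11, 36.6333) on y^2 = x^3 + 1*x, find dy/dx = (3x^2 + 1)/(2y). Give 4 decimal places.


Using implicit differentiation of y^2 = x^3 + 1*x:
2y * dy/dx = 3x^2 + 1
dy/dx = (3x^2 + 1)/(2y)
Numerator: 3*11^2 + 1 = 364
Denominator: 2*36.6333 = 73.2666
dy/dx = 364/73.2666 = 4.9682

4.9682


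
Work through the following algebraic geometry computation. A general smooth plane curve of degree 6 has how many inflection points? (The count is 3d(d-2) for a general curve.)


For a general smooth plane curve C of degree d, the inflection points are
the intersection of C with its Hessian curve, which has degree 3(d-2).
By Bezout, the total intersection number is d * 3(d-2) = 6 * 12 = 72.
For a general curve every flex is ordinary, so each contributes
multiplicity 1 to C·Hess(C), and the number of distinct inflection
points is 3d(d-2).
Inflection points = 3*6*(6-2) = 3*6*4 = 72

72


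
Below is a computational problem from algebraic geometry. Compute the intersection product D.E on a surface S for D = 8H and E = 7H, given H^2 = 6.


Using bilinearity of the intersection pairing on a surface S:
(aH).(bH) = ab * (H.H)
We have H^2 = 6.
D.E = (8H).(7H) = 8*7*6
= 56*6
= 336

336


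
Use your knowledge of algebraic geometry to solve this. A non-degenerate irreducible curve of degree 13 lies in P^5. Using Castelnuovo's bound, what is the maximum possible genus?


Castelnuovo's bound: write d - 1 = m(r-1) + epsilon with 0 <= epsilon < r-1.
d - 1 = 13 - 1 = 12
r - 1 = 5 - 1 = 4
12 = 3*4 + 0, so m = 3, epsilon = 0
pi(d, r) = m(m-1)(r-1)/2 + m*epsilon
= 3*2*4/2 + 3*0
= 24/2 + 0
= 12 + 0 = 12

12


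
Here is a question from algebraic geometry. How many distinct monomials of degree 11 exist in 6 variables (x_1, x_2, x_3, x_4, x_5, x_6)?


The number of degree-11 monomials in 6 variables is C(d+n-1, n-1).
= C(11+6-1, 6-1) = C(16, 5)
= 4368

4368


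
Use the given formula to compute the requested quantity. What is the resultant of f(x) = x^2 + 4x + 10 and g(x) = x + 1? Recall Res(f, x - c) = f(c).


For Res(f, x - c), we evaluate f at x = c.
f(-1) = (-1)^2 + 4*(-1) + 10
= 1 - 4 + 10
= -3 + 10 = 7
Res(f, g) = 7

7


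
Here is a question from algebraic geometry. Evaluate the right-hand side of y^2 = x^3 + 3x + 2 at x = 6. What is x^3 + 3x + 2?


Compute x^3 + 3x + 2 at x = 6:
x^3 = 6^3 = 216
3*x = 3*6 = 18
Sum: 216 + 18 + 2 = 236

236


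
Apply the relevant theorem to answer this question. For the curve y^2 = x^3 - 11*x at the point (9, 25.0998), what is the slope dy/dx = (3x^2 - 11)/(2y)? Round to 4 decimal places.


Using implicit differentiation of y^2 = x^3 - 11*x:
2y * dy/dx = 3x^2 - 11
dy/dx = (3x^2 - 11)/(2y)
Numerator: 3*9^2 - 11 = 232
Denominator: 2*25.0998 = 50.1996
dy/dx = 232/50.1996 = 4.6216

4.6216


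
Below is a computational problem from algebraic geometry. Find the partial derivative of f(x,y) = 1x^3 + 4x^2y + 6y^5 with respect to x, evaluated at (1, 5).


df/dx = 3*1*x^2 + 2*4*x^1*y
At (1,5): 3*1*1^2 + 2*4*1^1*5
= 3 + 40
= 43

43


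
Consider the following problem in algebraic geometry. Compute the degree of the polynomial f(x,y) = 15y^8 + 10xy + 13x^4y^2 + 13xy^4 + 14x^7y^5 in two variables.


Examine each term for its total degree (sum of exponents).
  Term '15y^8' has total degree 0+8 = 8.
  Term '10xy' has total degree 1+1 = 2.
  Term '13x^4y^2' has total degree 4+2 = 6.
  Term '13xy^4' has total degree 1+4 = 5.
  Term '14x^7y^5' has total degree 7+5 = 12.
The maximum total degree among all terms is 12.

12


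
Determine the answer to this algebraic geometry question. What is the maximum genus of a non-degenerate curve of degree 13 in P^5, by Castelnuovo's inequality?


Castelnuovo's bound: write d - 1 = m(r-1) + epsilon with 0 <= epsilon < r-1.
d - 1 = 13 - 1 = 12
r - 1 = 5 - 1 = 4
12 = 3*4 + 0, so m = 3, epsilon = 0
pi(d, r) = m(m-1)(r-1)/2 + m*epsilon
= 3*2*4/2 + 3*0
= 24/2 + 0
= 12 + 0 = 12

12


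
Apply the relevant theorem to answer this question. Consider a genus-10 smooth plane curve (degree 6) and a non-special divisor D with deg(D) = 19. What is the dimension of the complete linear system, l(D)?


First, compute the genus of a smooth plane curve of degree 6:
g = (d-1)(d-2)/2 = (6-1)(6-2)/2 = 10
For a non-special divisor D (i.e., h^1(D) = 0), Riemann-Roch gives:
l(D) = deg(D) - g + 1
Since deg(D) = 19 >= 2g - 1 = 19, D is non-special.
l(D) = 19 - 10 + 1 = 10

10


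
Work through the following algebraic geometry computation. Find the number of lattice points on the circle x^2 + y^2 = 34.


Systematically check integer values of x where x^2 <= 34.
For each valid x, check if 34 - x^2 is a perfect square.
x=3: 34 - 9 = 25, sqrt = 5 (valid)
x=5: 34 - 25 = 9, sqrt = 3 (valid)
Total integer solutions found: 8

8


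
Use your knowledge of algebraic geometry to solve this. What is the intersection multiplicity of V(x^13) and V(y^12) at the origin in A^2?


The intersection multiplicity of V(x^a) and V(y^b) at the origin is:
I(O; V(x^13), V(y^12)) = dim_k(k[x,y]/(x^13, y^12))
A basis for k[x,y]/(x^13, y^12) is the set of monomials x^i * y^j
where 0 <= i < 13 and 0 <= j < 12.
The number of such monomials is 13 * 12 = 156

156


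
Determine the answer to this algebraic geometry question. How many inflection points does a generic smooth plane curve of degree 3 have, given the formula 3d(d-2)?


For a general smooth plane curve C of degree d, the inflection points are
the intersection of C with its Hessian curve, which has degree 3(d-2).
By Bezout, the total intersection number is d * 3(d-2) = 3 * 3 = 9.
For a general curve every flex is ordinary, so each contributes
multiplicity 1 to C·Hess(C), and the number of distinct inflection
points is 3d(d-2).
Inflection points = 3*3*(3-2) = 3*3*1 = 9

9


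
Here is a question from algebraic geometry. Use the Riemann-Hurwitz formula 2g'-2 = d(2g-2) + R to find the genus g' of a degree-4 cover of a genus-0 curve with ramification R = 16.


Riemann-Hurwitz formula: 2g' - 2 = d(2g - 2) + R
Given: d = 4, g = 0, R = 16
2g' - 2 = 4*(2*0 - 2) + 16
2g' - 2 = 4*(-2) + 16
2g' - 2 = -8 + 16 = 8
2g' = 10
g' = 5

5


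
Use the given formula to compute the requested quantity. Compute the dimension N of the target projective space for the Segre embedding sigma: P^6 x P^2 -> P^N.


The Segre embedding maps P^m x P^n into P^N via
all products of coordinates from each factor.
N = (m+1)(n+1) - 1
N = (6+1)(2+1) - 1
N = 7*3 - 1
N = 21 - 1 = 20

20


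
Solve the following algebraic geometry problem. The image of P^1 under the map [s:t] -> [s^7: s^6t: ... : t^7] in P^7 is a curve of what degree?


The rational normal curve in P^7 is the image of P^1 under the 7-uple Veronese.
A general hyperplane in P^7 pulls back to a degree-7 form on P^1, which has 7 zeros,
so the curve meets a general hyperplane in 7 points. Degree = 7.

7


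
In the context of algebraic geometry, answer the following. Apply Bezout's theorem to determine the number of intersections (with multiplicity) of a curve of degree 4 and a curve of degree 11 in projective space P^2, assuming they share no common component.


Bezout's theorem states the intersection count equals the product of degrees.
Intersection count = 4 * 11 = 44

44


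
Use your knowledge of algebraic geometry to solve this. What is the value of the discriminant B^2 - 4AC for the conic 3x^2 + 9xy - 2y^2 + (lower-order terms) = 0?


The discriminant of a conic Ax^2 + Bxy + Cy^2 + ... = 0 is B^2 - 4AC.
B^2 = 9^2 = 81
4AC = 4*3*(-2) = -24
Discriminant = 81 + 24 = 105

105


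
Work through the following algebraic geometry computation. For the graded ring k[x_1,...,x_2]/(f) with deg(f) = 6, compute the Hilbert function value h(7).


For R = k[x_1,...,x_n]/(f) with f homogeneous of degree e:
The Hilbert series is (1 - t^e)/(1 - t)^n.
So h(d) = C(d+n-1, n-1) - C(d-e+n-1, n-1) for d >= e.
With n=2, e=6, d=7:
C(7+2-1, 2-1) = C(8, 1) = 8
C(7-6+2-1, 2-1) = C(2, 1) = 2
h(7) = 8 - 2 = 6

6


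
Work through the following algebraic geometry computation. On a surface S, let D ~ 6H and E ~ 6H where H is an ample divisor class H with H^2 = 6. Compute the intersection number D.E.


Using bilinearity of the intersection pairing on a surface S:
(aH).(bH) = ab * (H.H)
We have H^2 = 6.
D.E = (6H).(6H) = 6*6*6
= 36*6
= 216

216


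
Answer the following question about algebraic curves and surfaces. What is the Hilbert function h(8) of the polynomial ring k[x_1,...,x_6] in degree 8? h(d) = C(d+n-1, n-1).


The Hilbert function for the polynomial ring in 6 variables is:
h(d) = C(d+n-1, n-1)
h(8) = C(8+6-1, 6-1) = C(13, 5)
= 13! / (5! * 8!)
= 1287

1287


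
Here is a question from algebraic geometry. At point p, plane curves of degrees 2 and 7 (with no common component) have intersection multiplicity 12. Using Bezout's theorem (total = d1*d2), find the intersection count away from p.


By Bezout's theorem, the total intersection number is d1 * d2.
Total = 2 * 7 = 14
Intersection multiplicity at p = 12
Remaining intersections = 14 - 12 = 2

2


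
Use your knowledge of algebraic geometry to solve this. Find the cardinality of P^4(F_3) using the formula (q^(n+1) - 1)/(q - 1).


P^4(F_3) has (q^(n+1) - 1)/(q - 1) points.
= 3^4 + 3^3 + 3^2 + 3^1 + 3^0
= 81 + 27 + 9 + 3 + 1
= 121

121


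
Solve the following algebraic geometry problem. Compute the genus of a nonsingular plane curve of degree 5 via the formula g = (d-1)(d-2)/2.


Using the genus formula for smooth plane curves:
g = (d-1)(d-2)/2
g = (5-1)(5-2)/2
g = 4*3/2
g = 12/2 = 6

6


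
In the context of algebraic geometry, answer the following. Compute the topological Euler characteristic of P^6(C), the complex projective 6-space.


The complex projective space P^6 has one cell in each even real dimension 0, 2, ..., 12.
The cohomology groups are H^{2k}(P^6) = Z for k = 0,...,6, and 0 otherwise.
Euler characteristic = sum of Betti numbers = 1 per even-dimensional cohomology group.
chi(P^6) = 6 + 1 = 7

7


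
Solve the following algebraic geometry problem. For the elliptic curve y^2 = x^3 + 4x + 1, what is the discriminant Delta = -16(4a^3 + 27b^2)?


Compute each component:
4a^3 = 4*4^3 = 4*64 = 256
27b^2 = 27*1^2 = 27*1 = 27
4a^3 + 27b^2 = 256 + 27 = 283
Delta = -16*283 = -4528

-4528


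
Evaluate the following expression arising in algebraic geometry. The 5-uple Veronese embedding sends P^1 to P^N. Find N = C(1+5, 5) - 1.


The Veronese embedding v_d: P^n -> P^N maps each point to all
degree-d monomials in n+1 homogeneous coordinates.
N = C(n+d, d) - 1
N = C(1+5, 5) - 1
N = C(6, 5) - 1
C(6, 5) = 6
N = 6 - 1 = 5

5


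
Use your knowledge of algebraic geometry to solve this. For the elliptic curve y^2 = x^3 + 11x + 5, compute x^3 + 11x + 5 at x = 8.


Compute x^3 + 11x + 5 at x = 8:
x^3 = 8^3 = 512
11*x = 11*8 = 88
Sum: 512 + 88 + 5 = 605

605


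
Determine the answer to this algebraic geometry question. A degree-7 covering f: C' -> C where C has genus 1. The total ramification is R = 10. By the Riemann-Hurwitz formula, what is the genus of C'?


Riemann-Hurwitz formula: 2g' - 2 = d(2g - 2) + R
Given: d = 7, g = 1, R = 10
2g' - 2 = 7*(2*1 - 2) + 10
2g' - 2 = 7*0 + 10
2g' - 2 = 0 + 10 = 10
2g' = 12
g' = 6

6


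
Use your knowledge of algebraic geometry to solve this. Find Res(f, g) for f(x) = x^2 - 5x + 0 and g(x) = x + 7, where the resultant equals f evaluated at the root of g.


For Res(f, x - c), we evaluate f at x = c.
f(-7) = (-7)^2 - 5*(-7) + 0
= 49 + 35 + 0
= 84 + 0 = 84
Res(f, g) = 84

84


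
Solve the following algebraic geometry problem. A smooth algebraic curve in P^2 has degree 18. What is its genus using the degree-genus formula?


Using the genus formula for smooth plane curves:
g = (d-1)(d-2)/2
g = (18-1)(18-2)/2
g = 17*16/2
g = 272/2 = 136

136


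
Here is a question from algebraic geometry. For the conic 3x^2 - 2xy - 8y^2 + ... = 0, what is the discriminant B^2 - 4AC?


The discriminant of a conic Ax^2 + Bxy + Cy^2 + ... = 0 is B^2 - 4AC.
B^2 = (-2)^2 = 4
4AC = 4*3*(-8) = -96
Discriminant = 4 + 96 = 100

100


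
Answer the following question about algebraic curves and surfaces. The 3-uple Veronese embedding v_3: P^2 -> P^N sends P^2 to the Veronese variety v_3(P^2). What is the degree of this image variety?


The Veronese variety v_3(P^2) has degree d^r.
d^r = 3^2 = 9

9


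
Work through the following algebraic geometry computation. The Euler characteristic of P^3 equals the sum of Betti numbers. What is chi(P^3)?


The complex projective space P^3 has one cell in each even real dimension 0, 2, ..., 6.
The cohomology groups are H^{2k}(P^3) = Z for k = 0,...,3, and 0 otherwise.
Euler characteristic = sum of Betti numbers = 1 per even-dimensional cohomology group.
chi(P^3) = 3 + 1 = 4

4


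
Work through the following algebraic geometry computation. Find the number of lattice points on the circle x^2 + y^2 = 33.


Systematically check integer values of x where x^2 <= 33.
For each valid x, check if 33 - x^2 is a perfect square.
Total integer solutions found: 0

0


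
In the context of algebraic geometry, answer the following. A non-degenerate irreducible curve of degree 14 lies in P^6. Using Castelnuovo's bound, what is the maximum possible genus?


Castelnuovo's bound: write d - 1 = m(r-1) + epsilon with 0 <= epsilon < r-1.
d - 1 = 14 - 1 = 13
r - 1 = 6 - 1 = 5
13 = 2*5 + 3, so m = 2, epsilon = 3
pi(d, r) = m(m-1)(r-1)/2 + m*epsilon
= 2*1*5/2 + 2*3
= 10/2 + 6
= 5 + 6 = 11

11


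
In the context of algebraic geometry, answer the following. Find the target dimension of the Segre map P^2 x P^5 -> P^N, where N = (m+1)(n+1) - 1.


The Segre embedding maps P^m x P^n into P^N via
all products of coordinates from each factor.
N = (m+1)(n+1) - 1
N = (2+1)(5+1) - 1
N = 3*6 - 1
N = 18 - 1 = 17

17


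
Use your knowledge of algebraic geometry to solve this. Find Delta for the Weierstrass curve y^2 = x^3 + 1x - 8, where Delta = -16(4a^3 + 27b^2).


Compute each component:
4a^3 = 4*1^3 = 4*1 = 4
27b^2 = 27*(-8)^2 = 27*64 = 1728
4a^3 + 27b^2 = 4 + 1728 = 1732
Delta = -16*1732 = -27712

-27712


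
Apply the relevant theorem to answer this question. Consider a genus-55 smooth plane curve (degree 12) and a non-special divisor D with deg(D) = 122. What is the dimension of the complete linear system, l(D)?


First, compute the genus of a smooth plane curve of degree 12:
g = (d-1)(d-2)/2 = (12-1)(12-2)/2 = 55
For a non-special divisor D (i.e., h^1(D) = 0), Riemann-Roch gives:
l(D) = deg(D) - g + 1
Since deg(D) = 122 >= 2g - 1 = 109, D is non-special.
l(D) = 122 - 55 + 1 = 68

68


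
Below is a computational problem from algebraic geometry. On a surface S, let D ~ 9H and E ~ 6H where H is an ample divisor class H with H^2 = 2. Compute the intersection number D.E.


Using bilinearity of the intersection pairing on a surface S:
(aH).(bH) = ab * (H.H)
We have H^2 = 2.
D.E = (9H).(6H) = 9*6*2
= 54*2
= 108

108


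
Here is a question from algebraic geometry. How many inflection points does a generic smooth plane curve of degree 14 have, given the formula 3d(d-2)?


For a general smooth plane curve C of degree d, the inflection points are
the intersection of C with its Hessian curve, which has degree 3(d-2).
By Bezout, the total intersection number is d * 3(d-2) = 14 * 36 = 504.
For a general curve every flex is ordinary, so each contributes
multiplicity 1 to C·Hess(C), and the number of distinct inflection
points is 3d(d-2).
Inflection points = 3*14*(14-2) = 3*14*12 = 504

504


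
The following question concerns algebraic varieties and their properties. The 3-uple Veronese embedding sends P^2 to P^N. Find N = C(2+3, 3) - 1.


The Veronese embedding v_d: P^n -> P^N maps each point to all
degree-d monomials in n+1 homogeneous coordinates.
N = C(n+d, d) - 1
N = C(2+3, 3) - 1
N = C(5, 3) - 1
C(5, 3) = 10
N = 10 - 1 = 9

9


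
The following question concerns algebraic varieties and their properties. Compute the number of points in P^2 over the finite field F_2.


P^2(F_2) has (q^(n+1) - 1)/(q - 1) points.
= 2^2 + 2^1 + 2^0
= 4 + 2 + 1
= 7

7


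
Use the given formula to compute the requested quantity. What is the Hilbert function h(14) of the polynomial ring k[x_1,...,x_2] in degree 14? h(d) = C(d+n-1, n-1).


The Hilbert function for the polynomial ring in 2 variables is:
h(d) = C(d+n-1, n-1)
h(14) = C(14+2-1, 2-1) = C(15, 1)
= 15! / (1! * 14!)
= 15

15


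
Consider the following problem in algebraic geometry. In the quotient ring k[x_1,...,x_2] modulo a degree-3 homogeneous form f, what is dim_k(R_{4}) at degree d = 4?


For R = k[x_1,...,x_n]/(f) with f homogeneous of degree e:
The Hilbert series is (1 - t^e)/(1 - t)^n.
So h(d) = C(d+n-1, n-1) - C(d-e+n-1, n-1) for d >= e.
With n=2, e=3, d=4:
C(4+2-1, 2-1) = C(5, 1) = 5
C(4-3+2-1, 2-1) = C(2, 1) = 2
h(4) = 5 - 2 = 3

3


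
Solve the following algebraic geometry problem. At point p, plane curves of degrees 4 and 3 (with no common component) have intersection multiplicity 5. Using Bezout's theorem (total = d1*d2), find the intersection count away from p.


By Bezout's theorem, the total intersection number is d1 * d2.
Total = 4 * 3 = 12
Intersection multiplicity at p = 5
Remaining intersections = 12 - 5 = 7

7


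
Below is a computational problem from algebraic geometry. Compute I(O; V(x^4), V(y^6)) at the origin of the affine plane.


The intersection multiplicity of V(x^a) and V(y^b) at the origin is:
I(O; V(x^4), V(y^6)) = dim_k(k[x,y]/(x^4, y^6))
A basis for k[x,y]/(x^4, y^6) is the set of monomials x^i * y^j
where 0 <= i < 4 and 0 <= j < 6.
The number of such monomials is 4 * 6 = 24

24


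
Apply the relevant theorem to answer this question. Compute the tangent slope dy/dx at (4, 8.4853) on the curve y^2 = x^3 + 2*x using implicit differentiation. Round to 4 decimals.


Using implicit differentiation of y^2 = x^3 + 2*x:
2y * dy/dx = 3x^2 + 2
dy/dx = (3x^2 + 2)/(2y)
Numerator: 3*4^2 + 2 = 50
Denominator: 2*8.4853 = 16.9706
dy/dx = 50/16.9706 = 2.9463

2.9463


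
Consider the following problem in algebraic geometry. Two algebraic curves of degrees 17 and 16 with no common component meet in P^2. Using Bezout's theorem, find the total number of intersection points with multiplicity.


Bezout's theorem states the intersection count equals the product of degrees.
Intersection count = 17 * 16 = 272

272


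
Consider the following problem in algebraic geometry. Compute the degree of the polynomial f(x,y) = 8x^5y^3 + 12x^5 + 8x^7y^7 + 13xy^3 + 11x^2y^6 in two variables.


Examine each term for its total degree (sum of exponents).
  Term '8x^5y^3' has total degree 5+3 = 8.
  Term '12x^5' has total degree 5+0 = 5.
  Term '8x^7y^7' has total degree 7+7 = 14.
  Term '13xy^3' has total degree 1+3 = 4.
  Term '11x^2y^6' has total degree 2+6 = 8.
The maximum total degree among all terms is 14.

14
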